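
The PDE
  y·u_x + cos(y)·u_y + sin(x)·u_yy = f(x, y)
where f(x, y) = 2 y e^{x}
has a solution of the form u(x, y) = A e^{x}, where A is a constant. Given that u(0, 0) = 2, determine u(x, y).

Substitute the ansatz u = A e^{x} into the left-hand side.
Derivatives of the ansatz:
  u_x = A e^{x}
  u_y = 0
  u_yy = 0
Term by term:
  y·u_x = A y e^{x}
  cos(y)·u_y = 0
  sin(x)·u_yy = 0
So the left-hand side equals
  A y e^{x}
This must equal f(x, y) = 2 y e^{x} identically.
Matching coefficients of the independent functions:
  [y e^{x}]:  A = 2
Solving: A = 2.
Check against the point condition:
  u(0, 0) = 2  ⟹  A = 2  ✓
Hence u(x, y) = 2 e^{x}.

Answer: u(x, y) = 2 e^{x}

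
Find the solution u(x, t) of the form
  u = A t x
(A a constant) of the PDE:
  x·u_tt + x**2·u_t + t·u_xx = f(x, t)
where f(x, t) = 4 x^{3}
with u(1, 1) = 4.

Substitute the ansatz u = A t x into the left-hand side.
Derivatives of the ansatz:
  u_tt = 0
  u_t = A x
  u_xx = 0
Term by term:
  x·u_tt = 0
  x**2·u_t = A x^{3}
  t·u_xx = 0
So the left-hand side equals
  A x^{3}
This must equal f(x, t) = 4 x^{3} identically.
Matching coefficients of the independent functions:
  [x^{3}]:  A = 4
Solving: A = 4.
Check against the point condition:
  u(1, 1) = 4  ⟹  A = 4  ✓
Hence u(x, t) = 4 t x.

Answer: u(x, t) = 4 t x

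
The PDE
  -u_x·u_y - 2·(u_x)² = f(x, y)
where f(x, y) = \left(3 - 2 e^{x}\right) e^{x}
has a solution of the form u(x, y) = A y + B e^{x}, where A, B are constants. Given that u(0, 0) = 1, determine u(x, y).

Substitute the ansatz u = A y + B e^{x} into the left-hand side.
Derivatives of the ansatz:
  u_x = B e^{x}
  u_y = A
Term by term:
  -u_x·u_y = - A B e^{x}
  -2·(u_x)² = - 2 B^{2} e^{2 x}
So the left-hand side equals
  - A B e^{x} - 2 B^{2} e^{2 x}
This must equal f(x, y) identically; expanded, f = - 2 e^{2 x} + 3 e^{x}.
Matching coefficients of the independent functions:
  [e^{x}]:  - A B = 3
  [e^{2 x}]:  - 2 B^{2} = -2
These equations allow (A, B) = (-3, 1) or (3, -1).
Impose the point condition(s):
  u(0, 0) = 1  ⟹  B = 1
Only A = -3, B = 1 satisfies everything.
Hence u(x, y) = - 3 y + e^{x}.

Answer: u(x, y) = - 3 y + e^{x}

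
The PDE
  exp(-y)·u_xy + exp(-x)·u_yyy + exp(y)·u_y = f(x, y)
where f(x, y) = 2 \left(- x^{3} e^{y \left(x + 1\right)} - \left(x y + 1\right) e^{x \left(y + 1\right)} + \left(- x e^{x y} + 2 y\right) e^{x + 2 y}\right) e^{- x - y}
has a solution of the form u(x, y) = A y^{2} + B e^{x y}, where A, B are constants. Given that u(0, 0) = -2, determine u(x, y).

Substitute the ansatz u = A y^{2} + B e^{x y} into the left-hand side.
Derivatives of the ansatz:
  u_xy = B x y e^{x y} + B e^{x y}
  u_yyy = B x^{3} e^{x y}
  u_y = 2 A y + B x e^{x y}
Term by term:
  exp(-y)·u_xy = B x y e^{- y} e^{x y} + B e^{- y} e^{x y}
  exp(-x)·u_yyy = B x^{3} e^{- x} e^{x y}
  exp(y)·u_y = 2 A y e^{y} + B x e^{y} e^{x y}
So the left-hand side equals
  2 A y e^{y} + B x^{3} e^{- x} e^{x y} + B x y e^{- y} e^{x y} + B x e^{y} e^{x y} + B e^{- y} e^{x y}
This must equal f(x, y) identically; expanded, f = - 2 x^{3} e^{- x} e^{x y} - 2 x y e^{- y} e^{x y} - 2 x e^{y} e^{x y} + 4 y e^{y} - 2 e^{- y} e^{x y}.
Matching coefficients of the independent functions:
  [y e^{y}]:  2 A = 4
  [e^{- y} e^{x y}, x e^{y} e^{x y}, x^{3} e^{- x} e^{x y}, x y e^{- y} e^{x y}]:  B = -2
Solving: A = 2, B = -2.
Check against the point condition:
  u(0, 0) = -2  ⟹  B = -2  ✓
Hence u(x, y) = 2 y^{2} - 2 e^{x y}.

Answer: u(x, y) = 2 y^{2} - 2 e^{x y}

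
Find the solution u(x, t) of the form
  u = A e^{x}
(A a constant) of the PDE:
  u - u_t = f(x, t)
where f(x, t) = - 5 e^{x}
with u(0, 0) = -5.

Answer: u(x, t) = - 5 e^{x}

Derivation:
Substitute the ansatz u = A e^{x} into the left-hand side.
Derivatives of the ansatz:
  u_t = 0
Term by term:
  u = A e^{x}
  -u_t = 0
So the left-hand side equals
  A e^{x}
This must equal f(x, t) = - 5 e^{x} identically.
Matching coefficients of the independent functions:
  [e^{x}]:  A = -5
Solving: A = -5.
Check against the point condition:
  u(0, 0) = -5  ⟹  A = -5  ✓
Hence u(x, t) = - 5 e^{x}.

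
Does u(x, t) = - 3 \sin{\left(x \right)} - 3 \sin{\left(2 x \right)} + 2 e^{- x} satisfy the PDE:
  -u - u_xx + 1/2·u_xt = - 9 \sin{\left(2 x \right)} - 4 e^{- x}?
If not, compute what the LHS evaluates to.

Evaluate each term of the left-hand side for u = - 3 \sin{\left(x \right)} - 3 \sin{\left(2 x \right)} + 2 e^{- x}.
Derivatives:
  u_xx = 3 \sin{\left(x \right)} + 12 \sin{\left(2 x \right)} + 2 e^{- x}
  u_xt = 0
Terms:
  -u = 3 \sin{\left(x \right)} + 3 \sin{\left(2 x \right)} - 2 e^{- x}
  -u_xx = - 24 \sin{\left(x \right)} \cos{\left(x \right)} - 3 \sin{\left(x \right)} - 2 e^{- x}
  1/2·u_xt = 0
Sum: LHS = - 9 \sin{\left(2 x \right)} - 4 e^{- x}
This is exactly the given right-hand side, so u is a solution.

Answer: Yes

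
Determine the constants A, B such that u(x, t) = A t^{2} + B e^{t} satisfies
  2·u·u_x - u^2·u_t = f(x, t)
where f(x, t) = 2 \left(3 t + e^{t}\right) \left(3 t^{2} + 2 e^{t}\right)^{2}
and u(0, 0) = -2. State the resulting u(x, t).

Answer: u(x, t) = - 3 t^{2} - 2 e^{t}

Derivation:
Substitute the ansatz u = A t^{2} + B e^{t} into the left-hand side.
Derivatives of the ansatz:
  u_x = 0
  u_t = 2 A t + B e^{t}
Term by term:
  2·u·u_x = 0
  -u^2·u_t = - 2 A^{3} t^{5} - A^{2} B t^{4} e^{t} - 4 A^{2} B t^{3} e^{t} - 2 A B^{2} t^{2} e^{2 t} - 2 A B^{2} t e^{2 t} - B^{3} e^{3 t}
So the left-hand side equals
  - 2 A^{3} t^{5} - A^{2} B t^{4} e^{t} - 4 A^{2} B t^{3} e^{t} - 2 A B^{2} t^{2} e^{2 t} - 2 A B^{2} t e^{2 t} - B^{3} e^{3 t}
This must equal f(x, t) identically; expanded, f = 54 t^{5} + 18 t^{4} e^{t} + 72 t^{3} e^{t} + 24 t^{2} e^{2 t} + 24 t e^{2 t} + 8 e^{3 t}.
Matching coefficients of the independent functions:
  [t^{5}]:  - 2 A^{3} = 54
  [t e^{2 t}, t^{2} e^{2 t}]:  - 2 A B^{2} = 24
  [t^{3} e^{t}]:  - 4 A^{2} B = 72
  [t^{4} e^{t}]:  - A^{2} B = 18
  [e^{3 t}]:  - B^{3} = 8
Solving: A = -3, B = -2.
Check against the point condition:
  u(0, 0) = -2  ⟹  B = -2  ✓
Hence u(x, t) = - 3 t^{2} - 2 e^{t}.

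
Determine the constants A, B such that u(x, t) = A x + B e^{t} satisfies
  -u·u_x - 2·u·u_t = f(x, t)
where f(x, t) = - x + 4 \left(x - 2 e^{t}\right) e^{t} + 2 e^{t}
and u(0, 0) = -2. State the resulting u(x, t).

Answer: u(x, t) = x - 2 e^{t}

Derivation:
Substitute the ansatz u = A x + B e^{t} into the left-hand side.
Derivatives of the ansatz:
  u_x = A
  u_t = B e^{t}
Term by term:
  -u·u_x = - A^{2} x - A B e^{t}
  -2·u·u_t = - 2 A B x e^{t} - 2 B^{2} e^{2 t}
So the left-hand side equals
  - A^{2} x - 2 A B x e^{t} - A B e^{t} - 2 B^{2} e^{2 t}
This must equal f(x, t) identically; expanded, f = 4 x e^{t} - x - 8 e^{2 t} + 2 e^{t}.
Matching coefficients of the independent functions:
  [x]:  - A^{2} = -1
  [x e^{t}]:  - 2 A B = 4
  [e^{t}]:  - A B = 2
  [e^{2 t}]:  - 2 B^{2} = -8
These equations allow (A, B) = (-1, 2) or (1, -2).
Impose the point condition(s):
  u(0, 0) = -2  ⟹  B = -2
Only A = 1, B = -2 satisfies everything.
Hence u(x, t) = x - 2 e^{t}.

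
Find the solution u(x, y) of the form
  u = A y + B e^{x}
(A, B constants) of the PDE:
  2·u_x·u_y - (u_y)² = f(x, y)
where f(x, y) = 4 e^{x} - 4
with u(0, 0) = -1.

Substitute the ansatz u = A y + B e^{x} into the left-hand side.
Derivatives of the ansatz:
  u_x = B e^{x}
  u_y = A
Term by term:
  2·u_x·u_y = 2 A B e^{x}
  -(u_y)² = - A^{2}
So the left-hand side equals
  - A^{2} + 2 A B e^{x}
This must equal f(x, y) = 4 e^{x} - 4 identically.
Matching coefficients of the independent functions:
  [constant term]:  - A^{2} = -4
  [e^{x}]:  2 A B = 4
These equations allow (A, B) = (-2, -1) or (2, 1).
Impose the point condition(s):
  u(0, 0) = -1  ⟹  B = -1
Only A = -2, B = -1 satisfies everything.
Hence u(x, y) = - 2 y - e^{x}.

Answer: u(x, y) = - 2 y - e^{x}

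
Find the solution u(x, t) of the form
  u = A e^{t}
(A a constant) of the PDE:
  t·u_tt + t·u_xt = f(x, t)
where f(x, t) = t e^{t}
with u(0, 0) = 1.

Answer: u(x, t) = e^{t}

Derivation:
Substitute the ansatz u = A e^{t} into the left-hand side.
Derivatives of the ansatz:
  u_tt = A e^{t}
  u_xt = 0
Term by term:
  t·u_tt = A t e^{t}
  t·u_xt = 0
So the left-hand side equals
  A t e^{t}
This must equal f(x, t) = t e^{t} identically.
Matching coefficients of the independent functions:
  [t e^{t}]:  A = 1
Solving: A = 1.
Check against the point condition:
  u(0, 0) = 1  ⟹  A = 1  ✓
Hence u(x, t) = e^{t}.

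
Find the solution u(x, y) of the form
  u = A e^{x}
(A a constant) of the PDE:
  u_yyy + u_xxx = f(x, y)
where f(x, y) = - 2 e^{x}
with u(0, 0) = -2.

Answer: u(x, y) = - 2 e^{x}

Derivation:
Substitute the ansatz u = A e^{x} into the left-hand side.
Derivatives of the ansatz:
  u_yyy = 0
  u_xxx = A e^{x}
Term by term:
  u_yyy = 0
  u_xxx = A e^{x}
So the left-hand side equals
  A e^{x}
This must equal f(x, y) = - 2 e^{x} identically.
Matching coefficients of the independent functions:
  [e^{x}]:  A = -2
Solving: A = -2.
Check against the point condition:
  u(0, 0) = -2  ⟹  A = -2  ✓
Hence u(x, y) = - 2 e^{x}.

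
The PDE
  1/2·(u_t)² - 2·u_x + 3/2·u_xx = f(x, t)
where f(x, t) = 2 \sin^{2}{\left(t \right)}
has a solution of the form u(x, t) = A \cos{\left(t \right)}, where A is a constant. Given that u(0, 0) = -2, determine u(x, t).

Answer: u(x, t) = - 2 \cos{\left(t \right)}

Derivation:
Substitute the ansatz u = A \cos{\left(t \right)} into the left-hand side.
Derivatives of the ansatz:
  u_t = - A \sin{\left(t \right)}
  u_x = 0
  u_xx = 0
Term by term:
  1/2·(u_t)² = \frac{A^{2} \sin^{2}{\left(t \right)}}{2}
  -2·u_x = 0
  3/2·u_xx = 0
So the left-hand side equals
  \frac{A^{2} \sin^{2}{\left(t \right)}}{2}
This must equal f(x, t) = 2 \sin^{2}{\left(t \right)} identically.
Matching coefficients of the independent functions:
  [\sin^{2}{\left(t \right)}]:  \frac{A^{2}}{2} = 2
These equations allow (A) = (-2) or (2).
Impose the point condition(s):
  u(0, 0) = -2  ⟹  A = -2
Only A = -2 satisfies everything.
Hence u(x, t) = - 2 \cos{\left(t \right)}.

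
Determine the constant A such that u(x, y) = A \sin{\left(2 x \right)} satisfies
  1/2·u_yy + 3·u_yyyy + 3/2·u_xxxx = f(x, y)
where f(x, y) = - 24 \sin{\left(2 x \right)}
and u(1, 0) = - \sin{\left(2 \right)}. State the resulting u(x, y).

Substitute the ansatz u = A \sin{\left(2 x \right)} into the left-hand side.
Derivatives of the ansatz:
  u_yy = 0
  u_yyyy = 0
  u_xxxx = 16 A \sin{\left(2 x \right)}
Term by term:
  1/2·u_yy = 0
  3·u_yyyy = 0
  3/2·u_xxxx = 24 A \sin{\left(2 x \right)}
So the left-hand side equals
  24 A \sin{\left(2 x \right)}
This must equal f(x, y) = - 24 \sin{\left(2 x \right)} identically.
Matching coefficients of the independent functions:
  [\sin{\left(2 x \right)}]:  24 A = -24
Solving: A = -1.
Check against the point condition:
  u(1, 0) = - \sin{\left(2 \right)}  ⟹  A \sin{\left(2 \right)} = - \sin{\left(2 \right)}  ✓
Hence u(x, y) = - \sin{\left(2 x \right)}.

Answer: u(x, y) = - \sin{\left(2 x \right)}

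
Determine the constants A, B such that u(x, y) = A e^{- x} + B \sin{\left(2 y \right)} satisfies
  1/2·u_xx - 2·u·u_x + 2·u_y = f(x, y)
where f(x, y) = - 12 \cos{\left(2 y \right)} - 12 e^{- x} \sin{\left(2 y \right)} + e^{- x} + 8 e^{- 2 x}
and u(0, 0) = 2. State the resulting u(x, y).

Answer: u(x, y) = - 3 \sin{\left(2 y \right)} + 2 e^{- x}

Derivation:
Substitute the ansatz u = A e^{- x} + B \sin{\left(2 y \right)} into the left-hand side.
Derivatives of the ansatz:
  u_xx = A e^{- x}
  u_x = - A e^{- x}
  u_y = 2 B \cos{\left(2 y \right)}
Term by term:
  1/2·u_xx = \frac{A e^{- x}}{2}
  -2·u·u_x = 2 A^{2} e^{- 2 x} + 2 A B e^{- x} \sin{\left(2 y \right)}
  2·u_y = 4 B \cos{\left(2 y \right)}
So the left-hand side equals
  2 A^{2} e^{- 2 x} + 2 A B e^{- x} \sin{\left(2 y \right)} + \frac{A e^{- x}}{2} + 4 B \cos{\left(2 y \right)}
This must equal f(x, y) = - 12 \cos{\left(2 y \right)} - 12 e^{- x} \sin{\left(2 y \right)} + e^{- x} + 8 e^{- 2 x} identically.
Matching coefficients of the independent functions:
  [e^{- x} \sin{\left(2 y \right)}]:  2 A B = -12
  [e^{- 2 x}]:  2 A^{2} = 8
  [e^{- x}]:  \frac{A}{2} = 1
  [\cos{\left(2 y \right)}]:  4 B = -12
Solving: A = 2, B = -3.
Check against the point condition:
  u(0, 0) = 2  ⟹  A = 2  ✓
Hence u(x, y) = - 3 \sin{\left(2 y \right)} + 2 e^{- x}.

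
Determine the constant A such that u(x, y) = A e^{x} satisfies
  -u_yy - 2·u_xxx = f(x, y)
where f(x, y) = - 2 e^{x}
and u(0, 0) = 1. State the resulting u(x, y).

Substitute the ansatz u = A e^{x} into the left-hand side.
Derivatives of the ansatz:
  u_yy = 0
  u_xxx = A e^{x}
Term by term:
  -u_yy = 0
  -2·u_xxx = - 2 A e^{x}
So the left-hand side equals
  - 2 A e^{x}
This must equal f(x, y) = - 2 e^{x} identically.
Matching coefficients of the independent functions:
  [e^{x}]:  - 2 A = -2
Solving: A = 1.
Check against the point condition:
  u(0, 0) = 1  ⟹  A = 1  ✓
Hence u(x, y) = e^{x}.

Answer: u(x, y) = e^{x}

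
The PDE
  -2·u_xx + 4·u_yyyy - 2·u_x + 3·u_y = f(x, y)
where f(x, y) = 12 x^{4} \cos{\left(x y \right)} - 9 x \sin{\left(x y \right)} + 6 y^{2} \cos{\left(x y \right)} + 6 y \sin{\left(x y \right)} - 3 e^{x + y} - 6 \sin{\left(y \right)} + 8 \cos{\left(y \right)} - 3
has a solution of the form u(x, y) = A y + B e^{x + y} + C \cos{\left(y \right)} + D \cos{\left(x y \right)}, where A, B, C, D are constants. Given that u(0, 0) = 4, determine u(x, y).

Substitute the ansatz u = A y + B e^{x + y} + C \cos{\left(y \right)} + D \cos{\left(x y \right)} into the left-hand side.
Derivatives of the ansatz:
  u_xx = B e^{x} e^{y} - D y^{2} \cos{\left(x y \right)}
  u_yyyy = B e^{x} e^{y} + C \cos{\left(y \right)} + D x^{4} \cos{\left(x y \right)}
  u_x = B e^{x} e^{y} - D y \sin{\left(x y \right)}
  u_y = A + B e^{x} e^{y} - C \sin{\left(y \right)} - D x \sin{\left(x y \right)}
Term by term:
  -2·u_xx = - 2 B e^{x} e^{y} + 2 D y^{2} \cos{\left(x y \right)}
  4·u_yyyy = 4 B e^{x} e^{y} + 4 C \cos{\left(y \right)} + 4 D x^{4} \cos{\left(x y \right)}
  -2·u_x = - 2 B e^{x} e^{y} + 2 D y \sin{\left(x y \right)}
  3·u_y = 3 A + 3 B e^{x} e^{y} - 3 C \sin{\left(y \right)} - 3 D x \sin{\left(x y \right)}
So the left-hand side equals
  3 A + 3 B e^{x} e^{y} - 3 C \sin{\left(y \right)} + 4 C \cos{\left(y \right)} + 4 D x^{4} \cos{\left(x y \right)} - 3 D x \sin{\left(x y \right)} + 2 D y^{2} \cos{\left(x y \right)} + 2 D y \sin{\left(x y \right)}
This must equal f(x, y) identically; expanded, f = 12 x^{4} \cos{\left(x y \right)} - 9 x \sin{\left(x y \right)} + 6 y^{2} \cos{\left(x y \right)} + 6 y \sin{\left(x y \right)} - 3 e^{x} e^{y} - 6 \sin{\left(y \right)} + 8 \cos{\left(y \right)} - 3.
Matching coefficients of the independent functions:
  [constant term]:  3 A = -3
  [x \sin{\left(x y \right)}]:  - 3 D = -9
  [x^{4} \cos{\left(x y \right)}]:  4 D = 12
  [y \sin{\left(x y \right)}, y^{2} \cos{\left(x y \right)}]:  2 D = 6
  [e^{x} e^{y}]:  3 B = -3
  [\sin{\left(y \right)}]:  - 3 C = -6
  [\cos{\left(y \right)}]:  4 C = 8
Solving: A = -1, B = -1, C = 2, D = 3.
Check against the point condition:
  u(0, 0) = 4  ⟹  B + C + D = 4  ✓
Hence u(x, y) = - y - e^{x + y} + 2 \cos{\left(y \right)} + 3 \cos{\left(x y \right)}.

Answer: u(x, y) = - y - e^{x + y} + 2 \cos{\left(y \right)} + 3 \cos{\left(x y \right)}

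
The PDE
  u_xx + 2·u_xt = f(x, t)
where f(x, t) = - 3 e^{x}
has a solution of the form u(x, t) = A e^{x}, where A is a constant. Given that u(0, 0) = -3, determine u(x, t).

Answer: u(x, t) = - 3 e^{x}

Derivation:
Substitute the ansatz u = A e^{x} into the left-hand side.
Derivatives of the ansatz:
  u_xx = A e^{x}
  u_xt = 0
Term by term:
  u_xx = A e^{x}
  2·u_xt = 0
So the left-hand side equals
  A e^{x}
This must equal f(x, t) = - 3 e^{x} identically.
Matching coefficients of the independent functions:
  [e^{x}]:  A = -3
Solving: A = -3.
Check against the point condition:
  u(0, 0) = -3  ⟹  A = -3  ✓
Hence u(x, t) = - 3 e^{x}.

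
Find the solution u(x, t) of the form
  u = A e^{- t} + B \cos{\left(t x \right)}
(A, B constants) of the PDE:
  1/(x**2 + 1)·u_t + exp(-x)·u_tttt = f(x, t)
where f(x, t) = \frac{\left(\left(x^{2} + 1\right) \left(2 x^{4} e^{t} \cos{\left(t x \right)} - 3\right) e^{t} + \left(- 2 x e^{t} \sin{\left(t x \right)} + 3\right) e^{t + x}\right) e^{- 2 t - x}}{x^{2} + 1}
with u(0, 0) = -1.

Substitute the ansatz u = A e^{- t} + B \cos{\left(t x \right)} into the left-hand side.
Derivatives of the ansatz:
  u_t = - A e^{- t} - B x \sin{\left(t x \right)}
  u_tttt = A e^{- t} + B x^{4} \cos{\left(t x \right)}
Term by term:
  1/(x**2 + 1)·u_t = - \frac{A}{x^{2} e^{t} + e^{t}} - \frac{B x \sin{\left(t x \right)}}{x^{2} + 1}
  exp(-x)·u_tttt = A e^{- t} e^{- x} + B x^{4} e^{- x} \cos{\left(t x \right)}
So the left-hand side equals
  A e^{- t} e^{- x} - \frac{A}{x^{2} e^{t} + e^{t}} + B x^{4} e^{- x} \cos{\left(t x \right)} - \frac{B x \sin{\left(t x \right)}}{x^{2} + 1}
This must equal f(x, t) identically; expanded, f = 2 x^{4} e^{- x} \cos{\left(t x \right)} - \frac{2 x \sin{\left(t x \right)}}{x^{2} + 1} - 3 e^{- t} e^{- x} + \frac{3}{x^{2} e^{t} + e^{t}}.
Matching coefficients of the independent functions:
  [e^{- t} e^{- x}]:  A = -3
  [\frac{x \sin{\left(t x \right)}}{x^{2} + 1}]:  - B = -2
  [x^{4} e^{- x} \cos{\left(t x \right)}]:  B = 2
  [\frac{1}{x^{2} e^{t} + e^{t}}]:  - A = 3
Solving: A = -3, B = 2.
Check against the point condition:
  u(0, 0) = -1  ⟹  A + B = -1  ✓
Hence u(x, t) = 2 \cos{\left(t x \right)} - 3 e^{- t}.

Answer: u(x, t) = 2 \cos{\left(t x \right)} - 3 e^{- t}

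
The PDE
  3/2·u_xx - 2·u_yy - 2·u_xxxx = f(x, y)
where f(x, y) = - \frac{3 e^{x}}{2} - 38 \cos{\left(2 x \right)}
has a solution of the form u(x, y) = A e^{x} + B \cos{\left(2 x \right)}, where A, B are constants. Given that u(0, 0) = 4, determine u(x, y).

Substitute the ansatz u = A e^{x} + B \cos{\left(2 x \right)} into the left-hand side.
Derivatives of the ansatz:
  u_xx = A e^{x} - 4 B \cos{\left(2 x \right)}
  u_yy = 0
  u_xxxx = A e^{x} + 16 B \cos{\left(2 x \right)}
Term by term:
  3/2·u_xx = \frac{3 A e^{x}}{2} - 6 B \cos{\left(2 x \right)}
  -2·u_yy = 0
  -2·u_xxxx = - 2 A e^{x} - 32 B \cos{\left(2 x \right)}
So the left-hand side equals
  - \frac{A e^{x}}{2} - 38 B \cos{\left(2 x \right)}
This must equal f(x, y) = - \frac{3 e^{x}}{2} - 38 \cos{\left(2 x \right)} identically.
Matching coefficients of the independent functions:
  [e^{x}]:  - \frac{A}{2} = - \frac{3}{2}
  [\cos{\left(2 x \right)}]:  - 38 B = -38
Solving: A = 3, B = 1.
Check against the point condition:
  u(0, 0) = 4  ⟹  A + B = 4  ✓
Hence u(x, y) = 3 e^{x} + \cos{\left(2 x \right)}.

Answer: u(x, y) = 3 e^{x} + \cos{\left(2 x \right)}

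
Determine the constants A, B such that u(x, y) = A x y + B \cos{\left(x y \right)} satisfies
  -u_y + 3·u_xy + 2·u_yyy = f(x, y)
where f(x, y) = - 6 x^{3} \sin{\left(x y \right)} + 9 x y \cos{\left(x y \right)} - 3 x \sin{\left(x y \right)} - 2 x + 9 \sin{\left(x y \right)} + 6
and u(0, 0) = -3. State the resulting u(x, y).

Substitute the ansatz u = A x y + B \cos{\left(x y \right)} into the left-hand side.
Derivatives of the ansatz:
  u_y = A x - B x \sin{\left(x y \right)}
  u_xy = A - B x y \cos{\left(x y \right)} - B \sin{\left(x y \right)}
  u_yyy = B x^{3} \sin{\left(x y \right)}
Term by term:
  -u_y = - A x + B x \sin{\left(x y \right)}
  3·u_xy = 3 A - 3 B x y \cos{\left(x y \right)} - 3 B \sin{\left(x y \right)}
  2·u_yyy = 2 B x^{3} \sin{\left(x y \right)}
So the left-hand side equals
  - A x + 3 A + 2 B x^{3} \sin{\left(x y \right)} - 3 B x y \cos{\left(x y \right)} + B x \sin{\left(x y \right)} - 3 B \sin{\left(x y \right)}
This must equal f(x, y) = - 6 x^{3} \sin{\left(x y \right)} + 9 x y \cos{\left(x y \right)} - 3 x \sin{\left(x y \right)} - 2 x + 9 \sin{\left(x y \right)} + 6 identically.
Matching coefficients of the independent functions:
  [constant term]:  3 A = 6
  [x]:  - A = -2
  [x \sin{\left(x y \right)}]:  B = -3
  [x^{3} \sin{\left(x y \right)}]:  2 B = -6
  [x y \cos{\left(x y \right)}, \sin{\left(x y \right)}]:  - 3 B = 9
Solving: A = 2, B = -3.
Check against the point condition:
  u(0, 0) = -3  ⟹  B = -3  ✓
Hence u(x, y) = 2 x y - 3 \cos{\left(x y \right)}.

Answer: u(x, y) = 2 x y - 3 \cos{\left(x y \right)}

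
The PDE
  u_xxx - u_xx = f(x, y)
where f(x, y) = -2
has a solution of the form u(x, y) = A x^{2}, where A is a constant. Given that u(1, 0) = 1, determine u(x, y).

Substitute the ansatz u = A x^{2} into the left-hand side.
Derivatives of the ansatz:
  u_xxx = 0
  u_xx = 2 A
Term by term:
  u_xxx = 0
  -u_xx = - 2 A
So the left-hand side equals
  - 2 A
This must equal f(x, y) = -2 identically.
Matching coefficients of the independent functions:
  [constant term]:  - 2 A = -2
Solving: A = 1.
Check against the point condition:
  u(1, 0) = 1  ⟹  A = 1  ✓
Hence u(x, y) = x^{2}.

Answer: u(x, y) = x^{2}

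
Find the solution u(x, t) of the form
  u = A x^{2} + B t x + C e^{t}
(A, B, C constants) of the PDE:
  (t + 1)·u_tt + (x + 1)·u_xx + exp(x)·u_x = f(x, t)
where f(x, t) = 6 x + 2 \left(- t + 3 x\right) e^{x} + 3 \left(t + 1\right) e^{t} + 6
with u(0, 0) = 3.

Substitute the ansatz u = A x^{2} + B t x + C e^{t} into the left-hand side.
Derivatives of the ansatz:
  u_tt = C e^{t}
  u_xx = 2 A
  u_x = 2 A x + B t
Term by term:
  (t + 1)·u_tt = C t e^{t} + C e^{t}
  (x + 1)·u_xx = 2 A x + 2 A
  exp(x)·u_x = 2 A x e^{x} + B t e^{x}
So the left-hand side equals
  2 A x e^{x} + 2 A x + 2 A + B t e^{x} + C t e^{t} + C e^{t}
This must equal f(x, t) identically; expanded, f = 3 t e^{t} - 2 t e^{x} + 6 x e^{x} + 6 x + 3 e^{t} + 6.
Matching coefficients of the independent functions:
  [constant term, x, x e^{x}]:  2 A = 6
  [t e^{t}, e^{t}]:  C = 3
  [t e^{x}]:  B = -2
Solving: A = 3, B = -2, C = 3.
Check against the point condition:
  u(0, 0) = 3  ⟹  C = 3  ✓
Hence u(x, t) = - 2 t x + 3 x^{2} + 3 e^{t}.

Answer: u(x, t) = - 2 t x + 3 x^{2} + 3 e^{t}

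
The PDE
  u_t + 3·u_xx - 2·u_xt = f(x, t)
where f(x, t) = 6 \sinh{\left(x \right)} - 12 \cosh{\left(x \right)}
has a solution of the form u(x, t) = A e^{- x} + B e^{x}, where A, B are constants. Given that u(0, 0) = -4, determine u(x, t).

Answer: u(x, t) = - e^{x} - 3 e^{- x}

Derivation:
Substitute the ansatz u = A e^{- x} + B e^{x} into the left-hand side.
Derivatives of the ansatz:
  u_t = 0
  u_xx = A e^{- x} + B e^{x}
  u_xt = 0
Term by term:
  u_t = 0
  3·u_xx = 3 A e^{- x} + 3 B e^{x}
  -2·u_xt = 0
So the left-hand side equals
  3 A e^{- x} + 3 B e^{x}
This must equal f(x, t) identically; expanded, f = - 3 e^{x} - 9 e^{- x}.
Matching coefficients of the independent functions:
  [e^{- x}]:  3 A = -9
  [e^{x}]:  3 B = -3
Solving: A = -3, B = -1.
Check against the point condition:
  u(0, 0) = -4  ⟹  A + B = -4  ✓
Hence u(x, t) = - e^{x} - 3 e^{- x}.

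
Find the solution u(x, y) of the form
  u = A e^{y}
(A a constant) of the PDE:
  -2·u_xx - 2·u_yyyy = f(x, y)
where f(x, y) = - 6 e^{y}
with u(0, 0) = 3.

Substitute the ansatz u = A e^{y} into the left-hand side.
Derivatives of the ansatz:
  u_xx = 0
  u_yyyy = A e^{y}
Term by term:
  -2·u_xx = 0
  -2·u_yyyy = - 2 A e^{y}
So the left-hand side equals
  - 2 A e^{y}
This must equal f(x, y) = - 6 e^{y} identically.
Matching coefficients of the independent functions:
  [e^{y}]:  - 2 A = -6
Solving: A = 3.
Check against the point condition:
  u(0, 0) = 3  ⟹  A = 3  ✓
Hence u(x, y) = 3 e^{y}.

Answer: u(x, y) = 3 e^{y}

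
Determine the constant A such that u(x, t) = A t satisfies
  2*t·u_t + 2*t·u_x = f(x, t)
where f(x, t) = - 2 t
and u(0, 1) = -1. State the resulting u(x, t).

Substitute the ansatz u = A t into the left-hand side.
Derivatives of the ansatz:
  u_t = A
  u_x = 0
Term by term:
  2*t·u_t = 2 A t
  2*t·u_x = 0
So the left-hand side equals
  2 A t
This must equal f(x, t) = - 2 t identically.
Matching coefficients of the independent functions:
  [t]:  2 A = -2
Solving: A = -1.
Check against the point condition:
  u(0, 1) = -1  ⟹  A = -1  ✓
Hence u(x, t) = - t.

Answer: u(x, t) = - t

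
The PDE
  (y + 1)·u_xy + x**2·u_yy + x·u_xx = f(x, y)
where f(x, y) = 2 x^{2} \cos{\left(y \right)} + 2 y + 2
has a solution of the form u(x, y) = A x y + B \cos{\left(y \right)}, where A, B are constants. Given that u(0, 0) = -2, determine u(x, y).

Substitute the ansatz u = A x y + B \cos{\left(y \right)} into the left-hand side.
Derivatives of the ansatz:
  u_xy = A
  u_yy = - B \cos{\left(y \right)}
  u_xx = 0
Term by term:
  (y + 1)·u_xy = A y + A
  x**2·u_yy = - B x^{2} \cos{\left(y \right)}
  x·u_xx = 0
So the left-hand side equals
  A y + A - B x^{2} \cos{\left(y \right)}
This must equal f(x, y) = 2 x^{2} \cos{\left(y \right)} + 2 y + 2 identically.
Matching coefficients of the independent functions:
  [constant term, y]:  A = 2
  [x^{2} \cos{\left(y \right)}]:  - B = 2
Solving: A = 2, B = -2.
Check against the point condition:
  u(0, 0) = -2  ⟹  B = -2  ✓
Hence u(x, y) = 2 x y - 2 \cos{\left(y \right)}.

Answer: u(x, y) = 2 x y - 2 \cos{\left(y \right)}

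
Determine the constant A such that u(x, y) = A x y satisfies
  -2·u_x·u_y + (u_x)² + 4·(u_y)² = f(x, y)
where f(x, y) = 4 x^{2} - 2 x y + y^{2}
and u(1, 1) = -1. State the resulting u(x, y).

Substitute the ansatz u = A x y into the left-hand side.
Derivatives of the ansatz:
  u_x = A y
  u_y = A x
Term by term:
  -2·u_x·u_y = - 2 A^{2} x y
  (u_x)² = A^{2} y^{2}
  4·(u_y)² = 4 A^{2} x^{2}
So the left-hand side equals
  4 A^{2} x^{2} - 2 A^{2} x y + A^{2} y^{2}
This must equal f(x, y) = 4 x^{2} - 2 x y + y^{2} identically.
Matching coefficients of the independent functions:
  [x^{2}]:  4 A^{2} = 4
  [y^{2}]:  A^{2} = 1
  [x y]:  - 2 A^{2} = -2
These equations allow (A) = (-1) or (1).
Impose the point condition(s):
  u(1, 1) = -1  ⟹  A = -1
Only A = -1 satisfies everything.
Hence u(x, y) = - x y.

Answer: u(x, y) = - x y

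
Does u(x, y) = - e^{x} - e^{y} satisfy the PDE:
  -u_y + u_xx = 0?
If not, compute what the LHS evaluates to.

Evaluate each term of the left-hand side for u = - e^{x} - e^{y}.
Derivatives:
  u_y = - e^{y}
  u_xx = - e^{x}
Terms:
  -u_y = e^{y}
  u_xx = - e^{x}
Sum: LHS = - e^{x} + e^{y}
Given right-hand side: 0. Difference LHS − RHS = - e^{x} + e^{y} ≠ 0, so u is not a solution.

Answer: No, the LHS evaluates to - e^{x} + e^{y}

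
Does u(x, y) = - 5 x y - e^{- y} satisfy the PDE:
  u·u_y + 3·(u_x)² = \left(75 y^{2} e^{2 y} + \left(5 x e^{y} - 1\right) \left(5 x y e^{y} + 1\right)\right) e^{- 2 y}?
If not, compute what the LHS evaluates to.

Answer: Yes

Derivation:
Evaluate each term of the left-hand side for u = - 5 x y - e^{- y}.
Derivatives:
  u_y = - 5 x + e^{- y}
  u_x = - 5 y
Terms:
  u·u_y = \left(5 x e^{y} - 1\right) \left(5 x y e^{y} + 1\right) e^{- 2 y}
  3·(u_x)² = 75 y^{2}
Sum: LHS = \left(75 y^{2} e^{2 y} + \left(5 x e^{y} - 1\right) \left(5 x y e^{y} + 1\right)\right) e^{- 2 y}
This is exactly the given right-hand side, so u is a solution.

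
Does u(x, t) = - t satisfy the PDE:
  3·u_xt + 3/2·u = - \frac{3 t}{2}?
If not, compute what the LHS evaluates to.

Answer: Yes

Derivation:
Evaluate each term of the left-hand side for u = - t.
Derivatives:
  u_xt = 0
Terms:
  3·u_xt = 0
  3/2·u = - \frac{3 t}{2}
Sum: LHS = - \frac{3 t}{2}
This is exactly the given right-hand side, so u is a solution.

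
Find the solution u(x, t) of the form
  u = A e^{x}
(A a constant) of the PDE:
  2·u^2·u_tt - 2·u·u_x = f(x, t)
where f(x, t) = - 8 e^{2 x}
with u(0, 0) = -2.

Substitute the ansatz u = A e^{x} into the left-hand side.
Derivatives of the ansatz:
  u_tt = 0
  u_x = A e^{x}
Term by term:
  2·u^2·u_tt = 0
  -2·u·u_x = - 2 A^{2} e^{2 x}
So the left-hand side equals
  - 2 A^{2} e^{2 x}
This must equal f(x, t) = - 8 e^{2 x} identically.
Matching coefficients of the independent functions:
  [e^{2 x}]:  - 2 A^{2} = -8
These equations allow (A) = (-2) or (2).
Impose the point condition(s):
  u(0, 0) = -2  ⟹  A = -2
Only A = -2 satisfies everything.
Hence u(x, t) = - 2 e^{x}.

Answer: u(x, t) = - 2 e^{x}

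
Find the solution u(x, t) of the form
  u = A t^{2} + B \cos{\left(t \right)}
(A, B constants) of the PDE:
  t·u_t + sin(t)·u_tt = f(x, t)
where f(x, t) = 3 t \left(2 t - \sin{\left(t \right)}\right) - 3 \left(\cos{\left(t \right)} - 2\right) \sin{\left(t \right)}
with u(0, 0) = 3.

Substitute the ansatz u = A t^{2} + B \cos{\left(t \right)} into the left-hand side.
Derivatives of the ansatz:
  u_t = 2 A t - B \sin{\left(t \right)}
  u_tt = 2 A - B \cos{\left(t \right)}
Term by term:
  t·u_t = 2 A t^{2} - B t \sin{\left(t \right)}
  sin(t)·u_tt = 2 A \sin{\left(t \right)} - B \sin{\left(t \right)} \cos{\left(t \right)}
So the left-hand side equals
  2 A t^{2} + 2 A \sin{\left(t \right)} - B t \sin{\left(t \right)} - B \sin{\left(t \right)} \cos{\left(t \right)}
This must equal f(x, t) identically; expanded, f = 6 t^{2} - 3 t \sin{\left(t \right)} - 3 \sin{\left(t \right)} \cos{\left(t \right)} + 6 \sin{\left(t \right)}.
Matching coefficients of the independent functions:
  [t^{2}, \sin{\left(t \right)}]:  2 A = 6
  [t \sin{\left(t \right)}, \sin{\left(t \right)} \cos{\left(t \right)}]:  - B = -3
Solving: A = 3, B = 3.
Check against the point condition:
  u(0, 0) = 3  ⟹  B = 3  ✓
Hence u(x, t) = 3 t^{2} + 3 \cos{\left(t \right)}.

Answer: u(x, t) = 3 t^{2} + 3 \cos{\left(t \right)}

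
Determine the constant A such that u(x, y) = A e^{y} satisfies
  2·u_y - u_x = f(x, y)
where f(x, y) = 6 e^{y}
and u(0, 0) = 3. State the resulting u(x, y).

Substitute the ansatz u = A e^{y} into the left-hand side.
Derivatives of the ansatz:
  u_y = A e^{y}
  u_x = 0
Term by term:
  2·u_y = 2 A e^{y}
  -u_x = 0
So the left-hand side equals
  2 A e^{y}
This must equal f(x, y) = 6 e^{y} identically.
Matching coefficients of the independent functions:
  [e^{y}]:  2 A = 6
Solving: A = 3.
Check against the point condition:
  u(0, 0) = 3  ⟹  A = 3  ✓
Hence u(x, y) = 3 e^{y}.

Answer: u(x, y) = 3 e^{y}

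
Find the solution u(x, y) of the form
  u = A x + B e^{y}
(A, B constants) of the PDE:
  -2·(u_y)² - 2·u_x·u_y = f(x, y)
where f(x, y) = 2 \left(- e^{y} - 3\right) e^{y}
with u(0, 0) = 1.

Substitute the ansatz u = A x + B e^{y} into the left-hand side.
Derivatives of the ansatz:
  u_y = B e^{y}
  u_x = A
Term by term:
  -2·(u_y)² = - 2 B^{2} e^{2 y}
  -2·u_x·u_y = - 2 A B e^{y}
So the left-hand side equals
  - 2 A B e^{y} - 2 B^{2} e^{2 y}
This must equal f(x, y) = 2 \left(- e^{y} - 3\right) e^{y} identically.
Matching coefficients of the independent functions:
  [e^{y}]:  - 2 A B = -6
  [e^{2 y}]:  - 2 B^{2} = -2
These equations allow (A, B) = (-3, -1) or (3, 1).
Impose the point condition(s):
  u(0, 0) = 1  ⟹  B = 1
Only A = 3, B = 1 satisfies everything.
Hence u(x, y) = 3 x + e^{y}.

Answer: u(x, y) = 3 x + e^{y}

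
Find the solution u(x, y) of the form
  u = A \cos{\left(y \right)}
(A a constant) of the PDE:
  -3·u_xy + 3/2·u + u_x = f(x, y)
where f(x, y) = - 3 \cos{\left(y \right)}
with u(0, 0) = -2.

Answer: u(x, y) = - 2 \cos{\left(y \right)}

Derivation:
Substitute the ansatz u = A \cos{\left(y \right)} into the left-hand side.
Derivatives of the ansatz:
  u_xy = 0
  u_x = 0
Term by term:
  -3·u_xy = 0
  3/2·u = \frac{3 A \cos{\left(y \right)}}{2}
  u_x = 0
So the left-hand side equals
  \frac{3 A \cos{\left(y \right)}}{2}
This must equal f(x, y) = - 3 \cos{\left(y \right)} identically.
Matching coefficients of the independent functions:
  [\cos{\left(y \right)}]:  \frac{3 A}{2} = -3
Solving: A = -2.
Check against the point condition:
  u(0, 0) = -2  ⟹  A = -2  ✓
Hence u(x, y) = - 2 \cos{\left(y \right)}.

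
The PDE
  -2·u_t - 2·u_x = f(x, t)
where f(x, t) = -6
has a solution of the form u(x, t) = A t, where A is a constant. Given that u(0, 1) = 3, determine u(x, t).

Answer: u(x, t) = 3 t

Derivation:
Substitute the ansatz u = A t into the left-hand side.
Derivatives of the ansatz:
  u_t = A
  u_x = 0
Term by term:
  -2·u_t = - 2 A
  -2·u_x = 0
So the left-hand side equals
  - 2 A
This must equal f(x, t) = -6 identically.
Matching coefficients of the independent functions:
  [constant term]:  - 2 A = -6
Solving: A = 3.
Check against the point condition:
  u(0, 1) = 3  ⟹  A = 3  ✓
Hence u(x, t) = 3 t.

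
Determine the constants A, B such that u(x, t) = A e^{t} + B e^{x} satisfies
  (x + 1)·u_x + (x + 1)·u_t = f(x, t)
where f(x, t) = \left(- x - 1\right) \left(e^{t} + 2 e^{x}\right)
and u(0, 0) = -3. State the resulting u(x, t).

Answer: u(x, t) = - e^{t} - 2 e^{x}

Derivation:
Substitute the ansatz u = A e^{t} + B e^{x} into the left-hand side.
Derivatives of the ansatz:
  u_x = B e^{x}
  u_t = A e^{t}
Term by term:
  (x + 1)·u_x = B x e^{x} + B e^{x}
  (x + 1)·u_t = A x e^{t} + A e^{t}
So the left-hand side equals
  A x e^{t} + A e^{t} + B x e^{x} + B e^{x}
This must equal f(x, t) identically; expanded, f = - x e^{t} - 2 x e^{x} - e^{t} - 2 e^{x}.
Matching coefficients of the independent functions:
  [x e^{t}, e^{t}]:  A = -1
  [x e^{x}, e^{x}]:  B = -2
Solving: A = -1, B = -2.
Check against the point condition:
  u(0, 0) = -3  ⟹  A + B = -3  ✓
Hence u(x, t) = - e^{t} - 2 e^{x}.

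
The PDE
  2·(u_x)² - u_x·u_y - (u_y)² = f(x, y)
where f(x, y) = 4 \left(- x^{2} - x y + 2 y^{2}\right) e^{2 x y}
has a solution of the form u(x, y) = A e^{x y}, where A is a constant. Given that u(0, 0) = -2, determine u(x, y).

Answer: u(x, y) = - 2 e^{x y}

Derivation:
Substitute the ansatz u = A e^{x y} into the left-hand side.
Derivatives of the ansatz:
  u_x = A y e^{x y}
  u_y = A x e^{x y}
Term by term:
  2·(u_x)² = 2 A^{2} y^{2} e^{2 x y}
  -u_x·u_y = - A^{2} x y e^{2 x y}
  -(u_y)² = - A^{2} x^{2} e^{2 x y}
So the left-hand side equals
  - A^{2} x^{2} e^{2 x y} - A^{2} x y e^{2 x y} + 2 A^{2} y^{2} e^{2 x y}
This must equal f(x, y) identically; expanded, f = - 4 x^{2} e^{2 x y} - 4 x y e^{2 x y} + 8 y^{2} e^{2 x y}.
Matching coefficients of the independent functions:
  [x^{2} e^{2 x y}, x y e^{2 x y}]:  - A^{2} = -4
  [y^{2} e^{2 x y}]:  2 A^{2} = 8
These equations allow (A) = (-2) or (2).
Impose the point condition(s):
  u(0, 0) = -2  ⟹  A = -2
Only A = -2 satisfies everything.
Hence u(x, y) = - 2 e^{x y}.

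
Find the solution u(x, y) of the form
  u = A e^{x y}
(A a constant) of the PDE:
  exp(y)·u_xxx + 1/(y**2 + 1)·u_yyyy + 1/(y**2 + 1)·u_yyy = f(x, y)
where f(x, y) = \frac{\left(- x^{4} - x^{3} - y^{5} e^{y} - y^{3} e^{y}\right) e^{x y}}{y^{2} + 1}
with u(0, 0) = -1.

Substitute the ansatz u = A e^{x y} into the left-hand side.
Derivatives of the ansatz:
  u_xxx = A y^{3} e^{x y}
  u_yyyy = A x^{4} e^{x y}
  u_yyy = A x^{3} e^{x y}
Term by term:
  exp(y)·u_xxx = A y^{3} e^{y} e^{x y}
  1/(y**2 + 1)·u_yyyy = \frac{A x^{4} e^{x y}}{y^{2} + 1}
  1/(y**2 + 1)·u_yyy = \frac{A x^{3} e^{x y}}{y^{2} + 1}
So the left-hand side equals
  \frac{A x^{4} e^{x y}}{y^{2} + 1} + \frac{A x^{3} e^{x y}}{y^{2} + 1} + A y^{3} e^{y} e^{x y}
This must equal f(x, y) identically; expanded, f = - \frac{x^{4} e^{x y}}{y^{2} + 1} - \frac{x^{3} e^{x y}}{y^{2} + 1} - y^{3} e^{y} e^{x y}.
Matching coefficients of the independent functions:
  [\frac{x^{3} e^{x y}}{y^{2} + 1}, \frac{x^{4} e^{x y}}{y^{2} + 1}, y^{3} e^{y} e^{x y}]:  A = -1
Solving: A = -1.
Check against the point condition:
  u(0, 0) = -1  ⟹  A = -1  ✓
Hence u(x, y) = - e^{x y}.

Answer: u(x, y) = - e^{x y}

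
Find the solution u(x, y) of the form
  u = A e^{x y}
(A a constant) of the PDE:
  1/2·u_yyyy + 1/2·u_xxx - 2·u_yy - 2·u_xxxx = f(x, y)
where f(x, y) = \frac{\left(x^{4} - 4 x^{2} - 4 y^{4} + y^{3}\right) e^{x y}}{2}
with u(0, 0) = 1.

Answer: u(x, y) = e^{x y}

Derivation:
Substitute the ansatz u = A e^{x y} into the left-hand side.
Derivatives of the ansatz:
  u_yyyy = A x^{4} e^{x y}
  u_xxx = A y^{3} e^{x y}
  u_yy = A x^{2} e^{x y}
  u_xxxx = A y^{4} e^{x y}
Term by term:
  1/2·u_yyyy = \frac{A x^{4} e^{x y}}{2}
  1/2·u_xxx = \frac{A y^{3} e^{x y}}{2}
  -2·u_yy = - 2 A x^{2} e^{x y}
  -2·u_xxxx = - 2 A y^{4} e^{x y}
So the left-hand side equals
  \frac{A x^{4} e^{x y}}{2} - 2 A x^{2} e^{x y} - 2 A y^{4} e^{x y} + \frac{A y^{3} e^{x y}}{2}
This must equal f(x, y) identically; expanded, f = \frac{x^{4} e^{x y}}{2} - 2 x^{2} e^{x y} - 2 y^{4} e^{x y} + \frac{y^{3} e^{x y}}{2}.
Matching coefficients of the independent functions:
  [x^{2} e^{x y}, y^{4} e^{x y}]:  - 2 A = -2
  [x^{4} e^{x y}, y^{3} e^{x y}]:  \frac{A}{2} = \frac{1}{2}
Solving: A = 1.
Check against the point condition:
  u(0, 0) = 1  ⟹  A = 1  ✓
Hence u(x, y) = e^{x y}.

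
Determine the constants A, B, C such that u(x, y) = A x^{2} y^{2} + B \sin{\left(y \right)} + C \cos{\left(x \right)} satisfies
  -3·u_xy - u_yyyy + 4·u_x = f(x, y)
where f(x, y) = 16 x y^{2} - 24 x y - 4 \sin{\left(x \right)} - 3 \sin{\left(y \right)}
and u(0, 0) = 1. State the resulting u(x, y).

Substitute the ansatz u = A x^{2} y^{2} + B \sin{\left(y \right)} + C \cos{\left(x \right)} into the left-hand side.
Derivatives of the ansatz:
  u_xy = 4 A x y
  u_yyyy = B \sin{\left(y \right)}
  u_x = 2 A x y^{2} - C \sin{\left(x \right)}
Term by term:
  -3·u_xy = - 12 A x y
  -u_yyyy = - B \sin{\left(y \right)}
  4·u_x = 8 A x y^{2} - 4 C \sin{\left(x \right)}
So the left-hand side equals
  8 A x y^{2} - 12 A x y - B \sin{\left(y \right)} - 4 C \sin{\left(x \right)}
This must equal f(x, y) = 16 x y^{2} - 24 x y - 4 \sin{\left(x \right)} - 3 \sin{\left(y \right)} identically.
Matching coefficients of the independent functions:
  [x y]:  - 12 A = -24
  [x y^{2}]:  8 A = 16
  [\sin{\left(x \right)}]:  - 4 C = -4
  [\sin{\left(y \right)}]:  - B = -3
Solving: A = 2, B = 3, C = 1.
Check against the point condition:
  u(0, 0) = 1  ⟹  C = 1  ✓
Hence u(x, y) = 2 x^{2} y^{2} + 3 \sin{\left(y \right)} + \cos{\left(x \right)}.

Answer: u(x, y) = 2 x^{2} y^{2} + 3 \sin{\left(y \right)} + \cos{\left(x \right)}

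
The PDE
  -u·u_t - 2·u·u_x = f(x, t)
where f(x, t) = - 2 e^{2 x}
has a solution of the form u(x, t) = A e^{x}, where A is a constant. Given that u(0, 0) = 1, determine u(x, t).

Answer: u(x, t) = e^{x}

Derivation:
Substitute the ansatz u = A e^{x} into the left-hand side.
Derivatives of the ansatz:
  u_t = 0
  u_x = A e^{x}
Term by term:
  -u·u_t = 0
  -2·u·u_x = - 2 A^{2} e^{2 x}
So the left-hand side equals
  - 2 A^{2} e^{2 x}
This must equal f(x, t) = - 2 e^{2 x} identically.
Matching coefficients of the independent functions:
  [e^{2 x}]:  - 2 A^{2} = -2
These equations allow (A) = (-1) or (1).
Impose the point condition(s):
  u(0, 0) = 1  ⟹  A = 1
Only A = 1 satisfies everything.
Hence u(x, t) = e^{x}.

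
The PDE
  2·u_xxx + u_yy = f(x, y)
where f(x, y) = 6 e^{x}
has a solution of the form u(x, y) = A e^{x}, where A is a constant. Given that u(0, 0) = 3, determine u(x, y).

Answer: u(x, y) = 3 e^{x}

Derivation:
Substitute the ansatz u = A e^{x} into the left-hand side.
Derivatives of the ansatz:
  u_xxx = A e^{x}
  u_yy = 0
Term by term:
  2·u_xxx = 2 A e^{x}
  u_yy = 0
So the left-hand side equals
  2 A e^{x}
This must equal f(x, y) = 6 e^{x} identically.
Matching coefficients of the independent functions:
  [e^{x}]:  2 A = 6
Solving: A = 3.
Check against the point condition:
  u(0, 0) = 3  ⟹  A = 3  ✓
Hence u(x, y) = 3 e^{x}.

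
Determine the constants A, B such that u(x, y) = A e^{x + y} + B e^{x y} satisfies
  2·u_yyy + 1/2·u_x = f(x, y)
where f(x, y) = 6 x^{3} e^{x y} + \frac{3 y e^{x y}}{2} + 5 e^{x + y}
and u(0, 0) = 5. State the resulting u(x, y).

Substitute the ansatz u = A e^{x + y} + B e^{x y} into the left-hand side.
Derivatives of the ansatz:
  u_yyy = A e^{x} e^{y} + B x^{3} e^{x y}
  u_x = A e^{x} e^{y} + B y e^{x y}
Term by term:
  2·u_yyy = 2 A e^{x} e^{y} + 2 B x^{3} e^{x y}
  1/2·u_x = \frac{A e^{x} e^{y}}{2} + \frac{B y e^{x y}}{2}
So the left-hand side equals
  \frac{5 A e^{x} e^{y}}{2} + 2 B x^{3} e^{x y} + \frac{B y e^{x y}}{2}
This must equal f(x, y) identically; expanded, f = 6 x^{3} e^{x y} + \frac{3 y e^{x y}}{2} + 5 e^{x} e^{y}.
Matching coefficients of the independent functions:
  [x^{3} e^{x y}]:  2 B = 6
  [y e^{x y}]:  \frac{B}{2} = \frac{3}{2}
  [e^{x} e^{y}]:  \frac{5 A}{2} = 5
Solving: A = 2, B = 3.
Check against the point condition:
  u(0, 0) = 5  ⟹  A + B = 5  ✓
Hence u(x, y) = 3 e^{x y} + 2 e^{x + y}.

Answer: u(x, y) = 3 e^{x y} + 2 e^{x + y}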